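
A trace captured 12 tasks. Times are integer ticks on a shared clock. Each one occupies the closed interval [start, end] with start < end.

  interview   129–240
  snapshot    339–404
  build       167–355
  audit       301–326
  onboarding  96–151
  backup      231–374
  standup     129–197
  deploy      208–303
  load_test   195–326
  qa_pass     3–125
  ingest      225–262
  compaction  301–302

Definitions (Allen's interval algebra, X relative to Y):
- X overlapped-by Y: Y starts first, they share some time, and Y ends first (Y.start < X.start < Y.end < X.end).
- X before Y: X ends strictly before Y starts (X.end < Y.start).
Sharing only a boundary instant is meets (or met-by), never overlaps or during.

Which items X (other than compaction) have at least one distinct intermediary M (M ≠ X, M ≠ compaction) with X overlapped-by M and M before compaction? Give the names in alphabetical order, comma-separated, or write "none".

backup, build, deploy, ingest, interview, load_test, onboarding, standup

Target compaction = [301, 302].
Intermediaries M with M before compaction: ingest, interview, onboarding, qa_pass, standup.
Via ingest — items with X overlapped-by ingest: backup.
Via interview — items with X overlapped-by interview: backup, build, deploy, ingest, load_test.
Via onboarding — items with X overlapped-by onboarding: interview, standup.
Via qa_pass — items with X overlapped-by qa_pass: onboarding.
Via standup — items with X overlapped-by standup: build, load_test.
Union: backup, build, deploy, ingest, interview, load_test, onboarding, standup.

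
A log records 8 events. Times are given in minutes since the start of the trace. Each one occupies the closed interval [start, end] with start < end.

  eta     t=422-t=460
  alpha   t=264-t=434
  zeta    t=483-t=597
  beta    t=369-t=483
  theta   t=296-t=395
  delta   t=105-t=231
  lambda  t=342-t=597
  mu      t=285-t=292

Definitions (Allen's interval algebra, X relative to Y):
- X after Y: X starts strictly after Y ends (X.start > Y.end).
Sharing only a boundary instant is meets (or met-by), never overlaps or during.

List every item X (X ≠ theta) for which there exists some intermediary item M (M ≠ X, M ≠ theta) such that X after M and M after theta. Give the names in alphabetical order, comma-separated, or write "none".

Target theta = [t=296, t=395].
Intermediaries M with M after theta: eta, zeta.
Via eta — items with X after eta: zeta.
Via zeta — items with X after zeta: none.
Union: zeta.

zeta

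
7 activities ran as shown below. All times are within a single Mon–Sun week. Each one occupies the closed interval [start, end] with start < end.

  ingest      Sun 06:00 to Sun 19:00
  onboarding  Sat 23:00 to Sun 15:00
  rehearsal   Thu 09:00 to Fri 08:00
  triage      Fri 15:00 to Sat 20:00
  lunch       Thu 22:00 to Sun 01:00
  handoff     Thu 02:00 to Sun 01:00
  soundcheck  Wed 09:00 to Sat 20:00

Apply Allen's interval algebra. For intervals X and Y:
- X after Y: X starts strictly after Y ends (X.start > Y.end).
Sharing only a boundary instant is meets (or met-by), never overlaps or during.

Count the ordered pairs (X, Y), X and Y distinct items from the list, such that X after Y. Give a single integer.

9

Checking all 42 ordered pairs for relation 'after'; matching pairs in alphabetical order:
(ingest, handoff): ingest after handoff ✓
(ingest, lunch): ingest after lunch ✓
(ingest, rehearsal): ingest after rehearsal ✓
(ingest, soundcheck): ingest after soundcheck ✓
(ingest, triage): ingest after triage ✓
(onboarding, rehearsal): onboarding after rehearsal ✓
(onboarding, soundcheck): onboarding after soundcheck ✓
(onboarding, triage): onboarding after triage ✓
(triage, rehearsal): triage after rehearsal ✓
Count: 9.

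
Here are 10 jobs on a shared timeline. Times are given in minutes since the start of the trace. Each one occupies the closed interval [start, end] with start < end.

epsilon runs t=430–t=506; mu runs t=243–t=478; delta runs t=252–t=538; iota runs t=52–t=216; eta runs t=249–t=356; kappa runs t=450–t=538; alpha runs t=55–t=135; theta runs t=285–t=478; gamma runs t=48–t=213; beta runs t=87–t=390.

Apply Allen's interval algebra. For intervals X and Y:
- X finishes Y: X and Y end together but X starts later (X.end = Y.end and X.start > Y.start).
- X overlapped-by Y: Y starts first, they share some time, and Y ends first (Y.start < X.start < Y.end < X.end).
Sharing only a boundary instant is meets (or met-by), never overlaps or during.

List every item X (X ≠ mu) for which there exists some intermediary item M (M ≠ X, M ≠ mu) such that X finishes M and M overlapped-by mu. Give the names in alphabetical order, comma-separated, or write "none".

Target mu = [t=243, t=478].
Intermediaries M with M overlapped-by mu: delta, epsilon, kappa.
Via delta — items with X finishes delta: kappa.
Via epsilon — items with X finishes epsilon: none.
Via kappa — items with X finishes kappa: none.
Union: kappa.

kappa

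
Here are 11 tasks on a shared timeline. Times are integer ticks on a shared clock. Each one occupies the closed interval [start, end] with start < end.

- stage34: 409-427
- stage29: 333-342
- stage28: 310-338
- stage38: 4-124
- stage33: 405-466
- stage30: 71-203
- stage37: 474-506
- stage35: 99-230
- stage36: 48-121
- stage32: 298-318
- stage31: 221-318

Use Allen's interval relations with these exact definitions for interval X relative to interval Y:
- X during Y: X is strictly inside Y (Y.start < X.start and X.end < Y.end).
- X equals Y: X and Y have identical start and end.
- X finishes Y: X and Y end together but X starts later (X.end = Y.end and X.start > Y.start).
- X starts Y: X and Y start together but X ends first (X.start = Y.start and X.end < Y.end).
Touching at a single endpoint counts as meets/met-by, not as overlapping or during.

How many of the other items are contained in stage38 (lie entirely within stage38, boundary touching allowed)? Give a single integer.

1

Target stage38 = [4, 124].
stage28 [310, 338] → after → no.
stage29 [333, 342] → after → no.
stage30 [71, 203] → overlapped-by → no.
stage31 [221, 318] → after → no.
stage32 [298, 318] → after → no.
stage33 [405, 466] → after → no.
stage34 [409, 427] → after → no.
stage35 [99, 230] → overlapped-by → no.
stage36 [48, 121] → during → counts.
stage37 [474, 506] → after → no.
Total: 1.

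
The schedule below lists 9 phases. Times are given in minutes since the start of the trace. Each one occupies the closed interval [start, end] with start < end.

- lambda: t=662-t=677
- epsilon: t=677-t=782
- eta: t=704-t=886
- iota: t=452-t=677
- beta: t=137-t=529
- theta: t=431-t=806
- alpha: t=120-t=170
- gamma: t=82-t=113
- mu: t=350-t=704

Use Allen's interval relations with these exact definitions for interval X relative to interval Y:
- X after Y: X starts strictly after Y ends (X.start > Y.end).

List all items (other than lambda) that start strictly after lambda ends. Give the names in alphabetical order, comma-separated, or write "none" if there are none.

eta

Target lambda = [t=662, t=677].
alpha [t=120, t=170] → before → no.
beta [t=137, t=529] → before → no.
epsilon [t=677, t=782] → met-by → no.
eta [t=704, t=886] → after → yes.
gamma [t=82, t=113] → before → no.
iota [t=452, t=677] → finished-by → no.
mu [t=350, t=704] → contains → no.
theta [t=431, t=806] → contains → no.
Result: eta.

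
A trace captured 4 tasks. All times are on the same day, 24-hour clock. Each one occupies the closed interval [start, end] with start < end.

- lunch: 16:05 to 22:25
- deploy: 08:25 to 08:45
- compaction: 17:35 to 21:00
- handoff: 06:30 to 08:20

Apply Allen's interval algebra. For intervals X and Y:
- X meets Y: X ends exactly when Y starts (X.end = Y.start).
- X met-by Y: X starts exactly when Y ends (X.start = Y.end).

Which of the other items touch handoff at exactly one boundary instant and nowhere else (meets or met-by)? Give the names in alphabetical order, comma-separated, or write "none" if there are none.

Target handoff = [06:30, 08:20].
compaction [17:35, 21:00] → after → no.
deploy [08:25, 08:45] → after → no.
lunch [16:05, 22:25] → after → no.
Result: none.

none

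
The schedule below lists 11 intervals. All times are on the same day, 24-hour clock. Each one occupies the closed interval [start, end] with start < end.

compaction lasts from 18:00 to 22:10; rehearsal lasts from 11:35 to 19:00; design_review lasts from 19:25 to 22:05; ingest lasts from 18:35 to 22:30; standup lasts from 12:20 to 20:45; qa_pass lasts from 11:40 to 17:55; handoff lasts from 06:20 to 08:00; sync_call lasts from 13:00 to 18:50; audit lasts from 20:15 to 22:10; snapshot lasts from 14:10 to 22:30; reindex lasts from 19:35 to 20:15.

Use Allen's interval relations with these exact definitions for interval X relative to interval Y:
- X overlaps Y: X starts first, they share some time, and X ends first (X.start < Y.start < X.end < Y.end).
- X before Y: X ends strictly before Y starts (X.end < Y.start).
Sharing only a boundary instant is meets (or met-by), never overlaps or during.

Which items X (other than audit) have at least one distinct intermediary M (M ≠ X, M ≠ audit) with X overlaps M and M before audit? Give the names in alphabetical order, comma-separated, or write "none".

Target audit = [20:15, 22:10].
Intermediaries M with M before audit: handoff, qa_pass, rehearsal, sync_call.
Via handoff — items with X overlaps handoff: none.
Via qa_pass — items with X overlaps qa_pass: none.
Via rehearsal — items with X overlaps rehearsal: none.
Via sync_call — items with X overlaps sync_call: qa_pass.
Union: qa_pass.

qa_pass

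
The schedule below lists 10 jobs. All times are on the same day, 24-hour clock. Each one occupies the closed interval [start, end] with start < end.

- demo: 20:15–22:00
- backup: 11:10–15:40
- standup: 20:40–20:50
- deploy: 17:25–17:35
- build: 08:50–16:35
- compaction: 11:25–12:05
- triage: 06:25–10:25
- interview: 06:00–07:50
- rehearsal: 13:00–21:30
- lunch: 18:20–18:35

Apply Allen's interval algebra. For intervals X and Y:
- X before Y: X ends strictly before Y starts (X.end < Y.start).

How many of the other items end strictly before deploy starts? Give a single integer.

5

Target deploy = [17:25, 17:35].
backup [11:10, 15:40] → before → counts.
build [08:50, 16:35] → before → counts.
compaction [11:25, 12:05] → before → counts.
demo [20:15, 22:00] → after → no.
interview [06:00, 07:50] → before → counts.
lunch [18:20, 18:35] → after → no.
rehearsal [13:00, 21:30] → contains → no.
standup [20:40, 20:50] → after → no.
triage [06:25, 10:25] → before → counts.
Total: 5.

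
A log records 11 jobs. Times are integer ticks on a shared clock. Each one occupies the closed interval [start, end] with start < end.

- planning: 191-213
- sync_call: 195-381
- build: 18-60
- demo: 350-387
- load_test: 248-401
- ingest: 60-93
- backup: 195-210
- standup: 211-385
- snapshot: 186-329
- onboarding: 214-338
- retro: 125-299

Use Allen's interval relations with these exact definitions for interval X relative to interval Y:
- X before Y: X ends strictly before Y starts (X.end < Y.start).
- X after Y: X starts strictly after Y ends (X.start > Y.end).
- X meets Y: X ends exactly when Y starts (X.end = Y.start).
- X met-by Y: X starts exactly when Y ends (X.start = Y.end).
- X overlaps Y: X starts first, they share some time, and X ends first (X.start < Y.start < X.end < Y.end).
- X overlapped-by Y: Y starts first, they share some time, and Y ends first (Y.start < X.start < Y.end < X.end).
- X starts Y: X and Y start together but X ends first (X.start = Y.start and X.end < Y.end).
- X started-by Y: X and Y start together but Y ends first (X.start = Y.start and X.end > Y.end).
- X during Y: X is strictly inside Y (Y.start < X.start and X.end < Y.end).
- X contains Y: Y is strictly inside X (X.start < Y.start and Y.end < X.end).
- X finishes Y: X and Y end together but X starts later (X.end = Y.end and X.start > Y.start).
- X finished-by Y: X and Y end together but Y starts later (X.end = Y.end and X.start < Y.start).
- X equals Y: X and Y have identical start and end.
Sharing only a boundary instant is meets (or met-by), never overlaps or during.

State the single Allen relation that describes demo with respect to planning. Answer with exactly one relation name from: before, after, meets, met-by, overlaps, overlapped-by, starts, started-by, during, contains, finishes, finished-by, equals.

demo = [350, 387]; planning = [191, 213].
Compare endpoints: demo.start > planning.start, demo.start > planning.end, demo.end > planning.start, demo.end > planning.end.
That pattern is 'after'.

after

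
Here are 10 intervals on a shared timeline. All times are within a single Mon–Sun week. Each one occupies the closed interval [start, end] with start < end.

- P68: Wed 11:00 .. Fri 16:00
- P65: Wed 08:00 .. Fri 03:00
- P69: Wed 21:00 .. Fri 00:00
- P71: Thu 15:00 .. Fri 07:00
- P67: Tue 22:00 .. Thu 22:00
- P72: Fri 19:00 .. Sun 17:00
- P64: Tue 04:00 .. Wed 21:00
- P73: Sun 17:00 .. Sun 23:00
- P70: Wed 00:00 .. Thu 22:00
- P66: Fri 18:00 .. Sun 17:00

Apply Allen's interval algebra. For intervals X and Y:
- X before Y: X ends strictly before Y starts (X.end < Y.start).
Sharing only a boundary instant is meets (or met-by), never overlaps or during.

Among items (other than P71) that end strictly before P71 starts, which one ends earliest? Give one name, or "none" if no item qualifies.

P64

Target P71 = [Thu 15:00, Fri 07:00].
P64 [Tue 04:00, Wed 21:00] → before → candidate.
P65 [Wed 08:00, Fri 03:00] → overlaps → excluded.
P66 [Fri 18:00, Sun 17:00] → after → excluded.
P67 [Tue 22:00, Thu 22:00] → overlaps → excluded.
P68 [Wed 11:00, Fri 16:00] → contains → excluded.
P69 [Wed 21:00, Fri 00:00] → overlaps → excluded.
P70 [Wed 00:00, Thu 22:00] → overlaps → excluded.
P72 [Fri 19:00, Sun 17:00] → after → excluded.
P73 [Sun 17:00, Sun 23:00] → after → excluded.
Among candidates, earliest end is Wed 21:00 → P64.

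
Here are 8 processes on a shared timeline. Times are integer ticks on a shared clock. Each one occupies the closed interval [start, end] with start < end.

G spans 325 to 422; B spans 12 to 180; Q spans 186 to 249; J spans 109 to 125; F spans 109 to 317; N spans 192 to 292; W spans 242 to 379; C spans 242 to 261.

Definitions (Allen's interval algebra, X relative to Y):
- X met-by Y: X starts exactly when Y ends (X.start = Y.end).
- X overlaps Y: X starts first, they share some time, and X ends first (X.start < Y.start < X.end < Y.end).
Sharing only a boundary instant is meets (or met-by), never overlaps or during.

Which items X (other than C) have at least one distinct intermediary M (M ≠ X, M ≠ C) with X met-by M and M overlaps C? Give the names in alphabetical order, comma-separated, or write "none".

none

Target C = [242, 261].
Intermediaries M with M overlaps C: Q.
Via Q — items with X met-by Q: none.
Union: none.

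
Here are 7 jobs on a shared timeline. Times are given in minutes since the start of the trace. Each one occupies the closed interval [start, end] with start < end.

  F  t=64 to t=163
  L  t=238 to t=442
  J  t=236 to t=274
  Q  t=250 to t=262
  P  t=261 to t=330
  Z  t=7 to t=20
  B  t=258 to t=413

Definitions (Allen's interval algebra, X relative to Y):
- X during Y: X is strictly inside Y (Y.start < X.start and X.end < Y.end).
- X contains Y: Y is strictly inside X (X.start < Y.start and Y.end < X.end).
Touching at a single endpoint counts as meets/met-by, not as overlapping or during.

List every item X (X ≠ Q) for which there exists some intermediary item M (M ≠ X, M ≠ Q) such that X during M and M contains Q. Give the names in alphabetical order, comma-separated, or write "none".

B, P

Target Q = [t=250, t=262].
Intermediaries M with M contains Q: J, L.
Via J — items with X during J: none.
Via L — items with X during L: B, P.
Union: B, P.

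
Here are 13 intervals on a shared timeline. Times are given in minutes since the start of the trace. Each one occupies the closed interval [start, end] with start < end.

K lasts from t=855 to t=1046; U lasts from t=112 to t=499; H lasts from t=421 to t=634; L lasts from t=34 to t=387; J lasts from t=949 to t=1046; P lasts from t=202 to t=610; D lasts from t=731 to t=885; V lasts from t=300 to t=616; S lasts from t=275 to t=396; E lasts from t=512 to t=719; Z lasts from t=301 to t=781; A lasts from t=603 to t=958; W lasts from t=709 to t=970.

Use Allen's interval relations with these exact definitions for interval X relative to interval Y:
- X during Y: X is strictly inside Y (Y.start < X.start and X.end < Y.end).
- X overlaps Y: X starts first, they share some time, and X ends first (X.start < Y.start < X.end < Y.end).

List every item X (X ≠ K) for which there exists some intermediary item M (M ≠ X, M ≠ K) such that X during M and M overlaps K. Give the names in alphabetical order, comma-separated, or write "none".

D

Target K = [t=855, t=1046].
Intermediaries M with M overlaps K: A, D, W.
Via A — items with X during A: D.
Via D — items with X during D: none.
Via W — items with X during W: D.
Union: D.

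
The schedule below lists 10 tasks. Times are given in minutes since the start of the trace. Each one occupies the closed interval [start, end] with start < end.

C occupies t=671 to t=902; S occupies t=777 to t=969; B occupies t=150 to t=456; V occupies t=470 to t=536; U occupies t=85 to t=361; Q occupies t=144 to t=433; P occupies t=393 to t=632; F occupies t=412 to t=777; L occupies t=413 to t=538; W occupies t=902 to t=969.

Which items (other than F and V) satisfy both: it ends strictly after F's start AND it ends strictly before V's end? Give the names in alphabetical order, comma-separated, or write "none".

Conditions: its end is strictly after F's start (X.end > t=412) AND its end is strictly before V's end (X.end < t=536).
B: end t=456 > t=412? ✓; end t=456 < t=536? ✓ → yes.
C: end t=902 > t=412? ✓; end t=902 < t=536? ✗ → no.
L: end t=538 > t=412? ✓; end t=538 < t=536? ✗ → no.
P: end t=632 > t=412? ✓; end t=632 < t=536? ✗ → no.
Q: end t=433 > t=412? ✓; end t=433 < t=536? ✓ → yes.
S: end t=969 > t=412? ✓; end t=969 < t=536? ✗ → no.
U: end t=361 > t=412? ✗; end t=361 < t=536? ✓ → no.
W: end t=969 > t=412? ✓; end t=969 < t=536? ✗ → no.
Result: B, Q.

B, Q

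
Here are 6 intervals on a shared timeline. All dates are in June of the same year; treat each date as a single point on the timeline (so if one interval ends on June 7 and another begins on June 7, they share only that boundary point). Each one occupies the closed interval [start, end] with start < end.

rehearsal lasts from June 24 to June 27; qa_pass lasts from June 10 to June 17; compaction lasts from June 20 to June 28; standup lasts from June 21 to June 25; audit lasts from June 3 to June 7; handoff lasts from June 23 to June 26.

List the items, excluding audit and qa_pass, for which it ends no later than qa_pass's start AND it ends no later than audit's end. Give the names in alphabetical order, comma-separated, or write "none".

none

Conditions: its end is no later than qa_pass's start (X.end <= June 10) AND its end is no later than audit's end (X.end <= June 7).
compaction: end June 28 <= June 10? ✗; end June 28 <= June 7? ✗ → no.
handoff: end June 26 <= June 10? ✗; end June 26 <= June 7? ✗ → no.
rehearsal: end June 27 <= June 10? ✗; end June 27 <= June 7? ✗ → no.
standup: end June 25 <= June 10? ✗; end June 25 <= June 7? ✗ → no.
Result: none.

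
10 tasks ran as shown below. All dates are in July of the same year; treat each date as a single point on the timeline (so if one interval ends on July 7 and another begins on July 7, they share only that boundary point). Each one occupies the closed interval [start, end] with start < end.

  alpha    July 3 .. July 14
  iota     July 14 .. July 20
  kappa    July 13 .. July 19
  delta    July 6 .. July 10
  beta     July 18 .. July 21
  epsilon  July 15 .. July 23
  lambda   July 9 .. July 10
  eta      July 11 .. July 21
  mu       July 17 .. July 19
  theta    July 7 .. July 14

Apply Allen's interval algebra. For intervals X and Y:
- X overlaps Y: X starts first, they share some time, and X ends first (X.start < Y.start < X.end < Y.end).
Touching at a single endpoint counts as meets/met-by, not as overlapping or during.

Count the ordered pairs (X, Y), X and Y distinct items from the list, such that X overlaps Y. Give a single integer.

Checking all 90 ordered pairs for relation 'overlaps'; matching pairs in alphabetical order:
(alpha, eta): alpha overlaps eta ✓
(alpha, kappa): alpha overlaps kappa ✓
(delta, theta): delta overlaps theta ✓
(eta, epsilon): eta overlaps epsilon ✓
(iota, beta): iota overlaps beta ✓
(iota, epsilon): iota overlaps epsilon ✓
(kappa, beta): kappa overlaps beta ✓
(kappa, epsilon): kappa overlaps epsilon ✓
(kappa, iota): kappa overlaps iota ✓
(mu, beta): mu overlaps beta ✓
(theta, eta): theta overlaps eta ✓
(theta, kappa): theta overlaps kappa ✓
Count: 12.

12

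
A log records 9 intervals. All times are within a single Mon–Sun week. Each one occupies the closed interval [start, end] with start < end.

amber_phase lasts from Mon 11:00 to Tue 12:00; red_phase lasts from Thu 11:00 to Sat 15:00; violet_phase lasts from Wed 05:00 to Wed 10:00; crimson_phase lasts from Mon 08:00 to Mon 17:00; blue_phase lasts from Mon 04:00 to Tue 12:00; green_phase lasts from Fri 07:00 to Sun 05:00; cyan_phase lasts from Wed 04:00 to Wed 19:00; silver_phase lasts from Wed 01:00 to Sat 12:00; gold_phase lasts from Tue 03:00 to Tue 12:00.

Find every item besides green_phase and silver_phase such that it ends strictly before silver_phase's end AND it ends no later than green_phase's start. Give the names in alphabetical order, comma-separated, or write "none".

Conditions: its end is strictly before silver_phase's end (X.end < Sat 12:00) AND its end is no later than green_phase's start (X.end <= Fri 07:00).
amber_phase: end Tue 12:00 < Sat 12:00? ✓; end Tue 12:00 <= Fri 07:00? ✓ → yes.
blue_phase: end Tue 12:00 < Sat 12:00? ✓; end Tue 12:00 <= Fri 07:00? ✓ → yes.
crimson_phase: end Mon 17:00 < Sat 12:00? ✓; end Mon 17:00 <= Fri 07:00? ✓ → yes.
cyan_phase: end Wed 19:00 < Sat 12:00? ✓; end Wed 19:00 <= Fri 07:00? ✓ → yes.
gold_phase: end Tue 12:00 < Sat 12:00? ✓; end Tue 12:00 <= Fri 07:00? ✓ → yes.
red_phase: end Sat 15:00 < Sat 12:00? ✗; end Sat 15:00 <= Fri 07:00? ✗ → no.
violet_phase: end Wed 10:00 < Sat 12:00? ✓; end Wed 10:00 <= Fri 07:00? ✓ → yes.
Result: amber_phase, blue_phase, crimson_phase, cyan_phase, gold_phase, violet_phase.

amber_phase, blue_phase, crimson_phase, cyan_phase, gold_phase, violet_phase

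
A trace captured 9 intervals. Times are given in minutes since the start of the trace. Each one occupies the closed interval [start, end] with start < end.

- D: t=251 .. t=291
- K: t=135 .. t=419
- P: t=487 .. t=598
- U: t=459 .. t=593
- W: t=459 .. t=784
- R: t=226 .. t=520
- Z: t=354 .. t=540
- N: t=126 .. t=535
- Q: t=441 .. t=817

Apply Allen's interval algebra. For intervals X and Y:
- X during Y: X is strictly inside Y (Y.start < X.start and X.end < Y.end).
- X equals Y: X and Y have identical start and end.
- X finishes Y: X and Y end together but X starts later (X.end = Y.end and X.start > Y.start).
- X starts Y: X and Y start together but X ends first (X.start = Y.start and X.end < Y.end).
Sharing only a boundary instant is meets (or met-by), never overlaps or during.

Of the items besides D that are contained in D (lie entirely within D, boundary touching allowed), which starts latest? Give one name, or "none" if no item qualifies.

none

Target D = [t=251, t=291].
K [t=135, t=419] → contains → excluded.
N [t=126, t=535] → contains → excluded.
P [t=487, t=598] → after → excluded.
Q [t=441, t=817] → after → excluded.
R [t=226, t=520] → contains → excluded.
U [t=459, t=593] → after → excluded.
W [t=459, t=784] → after → excluded.
Z [t=354, t=540] → after → excluded.
No candidates → none.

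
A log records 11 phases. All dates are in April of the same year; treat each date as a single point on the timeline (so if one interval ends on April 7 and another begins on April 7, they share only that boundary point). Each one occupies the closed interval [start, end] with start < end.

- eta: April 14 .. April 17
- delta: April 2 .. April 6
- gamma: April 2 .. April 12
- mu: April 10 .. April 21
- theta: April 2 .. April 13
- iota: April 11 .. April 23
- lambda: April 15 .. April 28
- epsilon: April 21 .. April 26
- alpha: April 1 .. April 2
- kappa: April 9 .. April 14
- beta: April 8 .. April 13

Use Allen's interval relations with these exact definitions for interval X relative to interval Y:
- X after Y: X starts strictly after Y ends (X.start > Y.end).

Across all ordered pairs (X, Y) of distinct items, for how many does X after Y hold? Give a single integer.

Checking all 110 ordered pairs for relation 'after'; matching pairs in alphabetical order:
(beta, alpha): beta after alpha ✓
(beta, delta): beta after delta ✓
(epsilon, alpha): epsilon after alpha ✓
(epsilon, beta): epsilon after beta ✓
(epsilon, delta): epsilon after delta ✓
(epsilon, eta): epsilon after eta ✓
(epsilon, gamma): epsilon after gamma ✓
(epsilon, kappa): epsilon after kappa ✓
(epsilon, theta): epsilon after theta ✓
(eta, alpha): eta after alpha ✓
(eta, beta): eta after beta ✓
(eta, delta): eta after delta ✓
(eta, gamma): eta after gamma ✓
(eta, theta): eta after theta ✓
(iota, alpha): iota after alpha ✓
(iota, delta): iota after delta ✓
(kappa, alpha): kappa after alpha ✓
(kappa, delta): kappa after delta ✓
(lambda, alpha): lambda after alpha ✓
(lambda, beta): lambda after beta ✓
(lambda, delta): lambda after delta ✓
(lambda, gamma): lambda after gamma ✓
(lambda, kappa): lambda after kappa ✓
(lambda, theta): lambda after theta ✓
... plus 2 further pairs not listed.
Count: 26.

26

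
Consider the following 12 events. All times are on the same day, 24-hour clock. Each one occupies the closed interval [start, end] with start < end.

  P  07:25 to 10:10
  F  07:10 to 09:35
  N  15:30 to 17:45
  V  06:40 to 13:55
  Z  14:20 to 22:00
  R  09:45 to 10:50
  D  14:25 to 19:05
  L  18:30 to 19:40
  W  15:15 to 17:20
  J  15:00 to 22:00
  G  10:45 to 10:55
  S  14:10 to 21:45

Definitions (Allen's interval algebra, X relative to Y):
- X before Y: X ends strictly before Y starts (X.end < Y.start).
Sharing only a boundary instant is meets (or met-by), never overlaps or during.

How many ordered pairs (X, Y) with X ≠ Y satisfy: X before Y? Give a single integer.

Checking all 132 ordered pairs for relation 'before'; matching pairs in alphabetical order:
(F, D): F before D ✓
(F, G): F before G ✓
(F, J): F before J ✓
(F, L): F before L ✓
(F, N): F before N ✓
(F, R): F before R ✓
(F, S): F before S ✓
(F, W): F before W ✓
(F, Z): F before Z ✓
(G, D): G before D ✓
(G, J): G before J ✓
(G, L): G before L ✓
(G, N): G before N ✓
(G, S): G before S ✓
(G, W): G before W ✓
(G, Z): G before Z ✓
(N, L): N before L ✓
(P, D): P before D ✓
(P, G): P before G ✓
(P, J): P before J ✓
(P, L): P before L ✓
(P, N): P before N ✓
(P, S): P before S ✓
(P, W): P before W ✓
... plus 16 further pairs not listed.
Count: 40.

40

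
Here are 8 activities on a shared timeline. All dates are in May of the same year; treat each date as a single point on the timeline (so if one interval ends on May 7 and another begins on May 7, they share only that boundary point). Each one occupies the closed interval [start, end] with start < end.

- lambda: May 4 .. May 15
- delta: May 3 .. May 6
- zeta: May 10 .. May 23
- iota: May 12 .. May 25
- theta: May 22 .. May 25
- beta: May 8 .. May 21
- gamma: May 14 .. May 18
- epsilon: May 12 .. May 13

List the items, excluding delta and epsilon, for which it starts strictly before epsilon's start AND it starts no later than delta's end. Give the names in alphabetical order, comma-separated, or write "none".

lambda

Conditions: its start is strictly before epsilon's start (X.start < May 12) AND its start is no later than delta's end (X.start <= May 6).
beta: start May 8 < May 12? ✓; start May 8 <= May 6? ✗ → no.
gamma: start May 14 < May 12? ✗; start May 14 <= May 6? ✗ → no.
iota: start May 12 < May 12? ✗; start May 12 <= May 6? ✗ → no.
lambda: start May 4 < May 12? ✓; start May 4 <= May 6? ✓ → yes.
theta: start May 22 < May 12? ✗; start May 22 <= May 6? ✗ → no.
zeta: start May 10 < May 12? ✓; start May 10 <= May 6? ✗ → no.
Result: lambda.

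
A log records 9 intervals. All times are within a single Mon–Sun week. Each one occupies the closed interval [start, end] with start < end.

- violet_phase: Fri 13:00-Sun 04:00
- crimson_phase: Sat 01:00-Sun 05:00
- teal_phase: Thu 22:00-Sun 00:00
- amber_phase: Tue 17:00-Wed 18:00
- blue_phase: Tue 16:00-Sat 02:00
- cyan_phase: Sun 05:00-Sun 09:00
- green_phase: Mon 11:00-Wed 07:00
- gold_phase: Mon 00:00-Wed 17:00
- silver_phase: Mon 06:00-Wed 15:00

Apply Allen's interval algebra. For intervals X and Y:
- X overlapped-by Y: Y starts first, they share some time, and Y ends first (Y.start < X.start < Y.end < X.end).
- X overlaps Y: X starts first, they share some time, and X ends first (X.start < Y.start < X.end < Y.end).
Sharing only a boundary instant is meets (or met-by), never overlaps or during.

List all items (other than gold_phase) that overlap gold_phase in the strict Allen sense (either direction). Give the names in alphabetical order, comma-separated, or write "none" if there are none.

amber_phase, blue_phase

Target gold_phase = [Mon 00:00, Wed 17:00].
amber_phase [Tue 17:00, Wed 18:00] → overlapped-by → yes.
blue_phase [Tue 16:00, Sat 02:00] → overlapped-by → yes.
crimson_phase [Sat 01:00, Sun 05:00] → after → no.
cyan_phase [Sun 05:00, Sun 09:00] → after → no.
green_phase [Mon 11:00, Wed 07:00] → during → no.
silver_phase [Mon 06:00, Wed 15:00] → during → no.
teal_phase [Thu 22:00, Sun 00:00] → after → no.
violet_phase [Fri 13:00, Sun 04:00] → after → no.
Result: amber_phase, blue_phase.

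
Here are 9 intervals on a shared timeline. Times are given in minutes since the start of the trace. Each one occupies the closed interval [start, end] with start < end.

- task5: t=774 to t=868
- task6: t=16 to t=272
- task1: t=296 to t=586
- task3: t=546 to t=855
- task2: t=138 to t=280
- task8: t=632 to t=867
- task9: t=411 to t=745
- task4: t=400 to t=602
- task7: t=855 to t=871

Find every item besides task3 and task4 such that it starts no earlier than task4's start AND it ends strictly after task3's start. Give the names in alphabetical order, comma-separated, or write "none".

Conditions: its start is no earlier than task4's start (X.start >= t=400) AND its end is strictly after task3's start (X.end > t=546).
task1: start t=296 >= t=400? ✗; end t=586 > t=546? ✓ → no.
task2: start t=138 >= t=400? ✗; end t=280 > t=546? ✗ → no.
task5: start t=774 >= t=400? ✓; end t=868 > t=546? ✓ → yes.
task6: start t=16 >= t=400? ✗; end t=272 > t=546? ✗ → no.
task7: start t=855 >= t=400? ✓; end t=871 > t=546? ✓ → yes.
task8: start t=632 >= t=400? ✓; end t=867 > t=546? ✓ → yes.
task9: start t=411 >= t=400? ✓; end t=745 > t=546? ✓ → yes.
Result: task5, task7, task8, task9.

task5, task7, task8, task9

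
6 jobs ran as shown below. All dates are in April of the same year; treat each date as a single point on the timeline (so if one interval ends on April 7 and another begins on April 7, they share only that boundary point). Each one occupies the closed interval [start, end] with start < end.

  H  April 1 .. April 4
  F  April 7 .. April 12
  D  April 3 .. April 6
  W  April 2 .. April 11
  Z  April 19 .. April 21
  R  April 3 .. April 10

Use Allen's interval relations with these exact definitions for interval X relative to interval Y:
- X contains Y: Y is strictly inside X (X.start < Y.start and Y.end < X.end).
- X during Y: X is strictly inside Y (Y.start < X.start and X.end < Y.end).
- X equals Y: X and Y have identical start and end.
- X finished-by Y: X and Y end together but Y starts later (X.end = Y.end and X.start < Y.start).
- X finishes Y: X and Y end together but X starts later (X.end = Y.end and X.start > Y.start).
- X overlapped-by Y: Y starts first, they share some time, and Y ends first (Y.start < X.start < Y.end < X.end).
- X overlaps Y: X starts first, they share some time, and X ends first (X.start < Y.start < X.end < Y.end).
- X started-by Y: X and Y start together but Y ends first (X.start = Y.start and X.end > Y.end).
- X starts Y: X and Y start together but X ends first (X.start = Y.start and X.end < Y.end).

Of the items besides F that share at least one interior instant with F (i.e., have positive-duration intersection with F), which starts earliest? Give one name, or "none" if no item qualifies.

Target F = [April 7, April 12].
D [April 3, April 6] → before → excluded.
H [April 1, April 4] → before → excluded.
R [April 3, April 10] → overlaps → candidate.
W [April 2, April 11] → overlaps → candidate.
Z [April 19, April 21] → after → excluded.
Among candidates, earliest start is April 2 → W.

W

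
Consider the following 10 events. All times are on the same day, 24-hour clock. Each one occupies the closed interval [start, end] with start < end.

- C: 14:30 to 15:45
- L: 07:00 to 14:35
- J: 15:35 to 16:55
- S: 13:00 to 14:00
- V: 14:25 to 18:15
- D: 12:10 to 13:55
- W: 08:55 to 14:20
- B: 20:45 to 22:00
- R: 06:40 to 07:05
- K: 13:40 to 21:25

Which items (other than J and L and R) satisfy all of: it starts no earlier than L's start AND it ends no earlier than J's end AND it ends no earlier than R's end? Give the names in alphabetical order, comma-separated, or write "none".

B, K, V

Conditions: its start is no earlier than L's start (X.start >= 07:00) AND its end is no earlier than J's end (X.end >= 16:55) AND its end is no earlier than R's end (X.end >= 07:05).
B: start 20:45 >= 07:00? ✓; end 22:00 >= 16:55? ✓; end 22:00 >= 07:05? ✓ → yes.
C: start 14:30 >= 07:00? ✓; end 15:45 >= 16:55? ✗; end 15:45 >= 07:05? ✓ → no.
D: start 12:10 >= 07:00? ✓; end 13:55 >= 16:55? ✗; end 13:55 >= 07:05? ✓ → no.
K: start 13:40 >= 07:00? ✓; end 21:25 >= 16:55? ✓; end 21:25 >= 07:05? ✓ → yes.
S: start 13:00 >= 07:00? ✓; end 14:00 >= 16:55? ✗; end 14:00 >= 07:05? ✓ → no.
V: start 14:25 >= 07:00? ✓; end 18:15 >= 16:55? ✓; end 18:15 >= 07:05? ✓ → yes.
W: start 08:55 >= 07:00? ✓; end 14:20 >= 16:55? ✗; end 14:20 >= 07:05? ✓ → no.
Result: B, K, V.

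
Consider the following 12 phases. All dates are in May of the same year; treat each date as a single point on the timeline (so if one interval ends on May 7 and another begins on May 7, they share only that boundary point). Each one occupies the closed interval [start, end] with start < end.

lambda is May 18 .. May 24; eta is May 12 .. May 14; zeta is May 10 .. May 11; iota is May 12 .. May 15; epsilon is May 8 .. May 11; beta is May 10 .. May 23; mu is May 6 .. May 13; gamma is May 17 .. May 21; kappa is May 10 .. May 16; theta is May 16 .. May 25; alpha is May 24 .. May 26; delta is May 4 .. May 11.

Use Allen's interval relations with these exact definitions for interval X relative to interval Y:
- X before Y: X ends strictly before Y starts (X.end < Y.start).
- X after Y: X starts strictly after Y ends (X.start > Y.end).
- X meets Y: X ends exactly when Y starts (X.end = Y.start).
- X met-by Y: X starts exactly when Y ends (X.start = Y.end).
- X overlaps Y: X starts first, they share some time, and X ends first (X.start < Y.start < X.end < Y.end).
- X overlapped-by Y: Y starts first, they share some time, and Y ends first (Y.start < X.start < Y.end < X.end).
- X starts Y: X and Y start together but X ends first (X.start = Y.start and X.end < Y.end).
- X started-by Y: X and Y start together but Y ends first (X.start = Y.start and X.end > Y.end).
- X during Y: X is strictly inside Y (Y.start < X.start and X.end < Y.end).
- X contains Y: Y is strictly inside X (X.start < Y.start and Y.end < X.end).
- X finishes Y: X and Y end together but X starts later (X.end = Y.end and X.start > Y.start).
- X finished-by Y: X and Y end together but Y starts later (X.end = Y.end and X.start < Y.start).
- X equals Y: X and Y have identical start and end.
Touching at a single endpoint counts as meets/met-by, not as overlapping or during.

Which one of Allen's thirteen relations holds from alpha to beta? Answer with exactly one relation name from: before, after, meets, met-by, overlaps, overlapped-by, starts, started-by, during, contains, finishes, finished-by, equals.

alpha = [May 24, May 26]; beta = [May 10, May 23].
Compare endpoints: alpha.start > beta.start, alpha.start > beta.end, alpha.end > beta.start, alpha.end > beta.end.
That pattern is 'after'.

after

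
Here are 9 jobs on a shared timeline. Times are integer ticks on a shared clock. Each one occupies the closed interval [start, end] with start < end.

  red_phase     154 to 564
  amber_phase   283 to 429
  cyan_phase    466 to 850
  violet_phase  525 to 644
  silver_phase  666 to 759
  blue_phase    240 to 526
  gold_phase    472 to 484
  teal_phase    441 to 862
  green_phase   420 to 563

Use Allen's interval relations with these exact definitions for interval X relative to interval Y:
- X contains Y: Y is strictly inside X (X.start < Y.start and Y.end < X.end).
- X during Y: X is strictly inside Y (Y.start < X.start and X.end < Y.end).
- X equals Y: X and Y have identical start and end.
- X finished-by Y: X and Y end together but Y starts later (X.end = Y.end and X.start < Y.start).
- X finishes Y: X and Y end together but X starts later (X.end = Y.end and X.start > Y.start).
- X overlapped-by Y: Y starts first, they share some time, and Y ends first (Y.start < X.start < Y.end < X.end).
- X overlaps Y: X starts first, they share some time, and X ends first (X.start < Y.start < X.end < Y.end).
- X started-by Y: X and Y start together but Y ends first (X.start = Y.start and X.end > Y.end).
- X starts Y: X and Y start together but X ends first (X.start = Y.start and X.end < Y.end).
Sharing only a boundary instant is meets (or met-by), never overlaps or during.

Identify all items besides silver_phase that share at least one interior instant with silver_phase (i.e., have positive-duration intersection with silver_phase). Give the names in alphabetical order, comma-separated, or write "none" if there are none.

Target silver_phase = [666, 759].
amber_phase [283, 429] → before → no.
blue_phase [240, 526] → before → no.
cyan_phase [466, 850] → contains → yes.
gold_phase [472, 484] → before → no.
green_phase [420, 563] → before → no.
red_phase [154, 564] → before → no.
teal_phase [441, 862] → contains → yes.
violet_phase [525, 644] → before → no.
Result: cyan_phase, teal_phase.

cyan_phase, teal_phase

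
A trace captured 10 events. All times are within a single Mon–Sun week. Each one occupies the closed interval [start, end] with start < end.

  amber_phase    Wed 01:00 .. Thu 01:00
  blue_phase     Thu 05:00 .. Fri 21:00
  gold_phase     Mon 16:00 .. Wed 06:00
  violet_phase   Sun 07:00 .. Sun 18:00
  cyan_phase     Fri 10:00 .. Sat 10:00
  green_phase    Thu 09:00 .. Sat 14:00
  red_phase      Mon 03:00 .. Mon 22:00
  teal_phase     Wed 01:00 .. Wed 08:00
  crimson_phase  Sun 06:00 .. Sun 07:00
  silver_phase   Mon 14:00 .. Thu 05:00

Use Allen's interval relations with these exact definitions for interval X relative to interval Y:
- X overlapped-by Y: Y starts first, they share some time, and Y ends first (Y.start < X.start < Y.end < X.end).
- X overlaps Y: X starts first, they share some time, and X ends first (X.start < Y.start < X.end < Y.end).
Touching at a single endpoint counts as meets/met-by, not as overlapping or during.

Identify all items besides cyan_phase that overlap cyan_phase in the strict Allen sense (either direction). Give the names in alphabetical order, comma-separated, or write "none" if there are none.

Target cyan_phase = [Fri 10:00, Sat 10:00].
amber_phase [Wed 01:00, Thu 01:00] → before → no.
blue_phase [Thu 05:00, Fri 21:00] → overlaps → yes.
crimson_phase [Sun 06:00, Sun 07:00] → after → no.
gold_phase [Mon 16:00, Wed 06:00] → before → no.
green_phase [Thu 09:00, Sat 14:00] → contains → no.
red_phase [Mon 03:00, Mon 22:00] → before → no.
silver_phase [Mon 14:00, Thu 05:00] → before → no.
teal_phase [Wed 01:00, Wed 08:00] → before → no.
violet_phase [Sun 07:00, Sun 18:00] → after → no.
Result: blue_phase.

blue_phase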